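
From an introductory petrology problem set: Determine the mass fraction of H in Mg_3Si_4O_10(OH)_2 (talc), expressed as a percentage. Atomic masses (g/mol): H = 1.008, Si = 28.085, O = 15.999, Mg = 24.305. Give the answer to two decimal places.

Formula mass = 3·24.305 + 4·28.085 + 12·15.999 + 2·1.008 = 379.259 g/mol, of which 2.016 g is H.
So H makes up 2.016/379.259 = 0.0053 of the mass, i.e. 0.53%.

0.53 weight percent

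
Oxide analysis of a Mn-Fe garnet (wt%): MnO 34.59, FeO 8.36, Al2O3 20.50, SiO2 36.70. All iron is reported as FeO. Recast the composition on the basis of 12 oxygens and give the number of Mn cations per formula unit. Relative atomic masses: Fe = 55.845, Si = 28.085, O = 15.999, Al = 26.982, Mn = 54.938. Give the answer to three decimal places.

2.409 Mn apfu

MnO (M=70.937): mol = 0.48762; Mn = 0.48762, O = 0.48762.
FeO (M=71.844): mol = 0.11636; Fe = 0.11636, O = 0.11636.
Al2O3 (M=101.961): mol = 0.20106; Al = 0.40212, O = 0.60318.
SiO2 (M=60.083): mol = 0.61082; Si = 0.61082, O = 1.22164.
ΣO = 2.42880; factor = 12/ΣO = 4.94071.
Mn apfu = 0.48762 × 4.94071 = 2.409.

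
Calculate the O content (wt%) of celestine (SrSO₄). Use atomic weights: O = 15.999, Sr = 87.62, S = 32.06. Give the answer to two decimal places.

M(SrSO₄) = 183.676 g/mol.
O contributes 4 × 15.999 = 63.996 g per mole.
63.996/183.676 = 0.3484 → 34.84%.

34.84 wt%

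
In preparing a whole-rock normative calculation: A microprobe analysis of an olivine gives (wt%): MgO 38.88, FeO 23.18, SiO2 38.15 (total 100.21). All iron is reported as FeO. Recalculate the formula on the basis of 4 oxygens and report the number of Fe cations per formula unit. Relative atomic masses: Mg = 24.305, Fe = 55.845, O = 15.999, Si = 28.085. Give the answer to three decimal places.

MgO: 38.88/40.304 = 0.96467 mol → 0.96467 mol Mg, 0.96467 mol O.
FeO: 23.18/71.844 = 0.32264 mol → 0.32264 mol Fe, 0.32264 mol O.
SiO2: 38.15/60.083 = 0.63495 mol → 0.63495 mol Si, 1.26990 mol O.
Total oxygen = 2.55721 mol. Normalization factor = 4/2.55721 = 1.56420.
Fe per 4 O = 0.32264 × 1.56420 = 0.505.

0.505 Fe apfu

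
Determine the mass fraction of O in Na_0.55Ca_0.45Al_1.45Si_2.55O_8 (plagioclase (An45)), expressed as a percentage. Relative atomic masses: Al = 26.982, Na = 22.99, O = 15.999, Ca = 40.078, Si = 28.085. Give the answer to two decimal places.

47.51 weight percent

Molar mass of Na_0.55Ca_0.45Al_1.45Si_2.55O_8: 0.55×22.99 + 0.45×40.078 + 1.45×26.982 + 2.55×28.085 + 8×15.999 = 269.412 g/mol.
Mass of O per formula unit: 8 × 15.999 = 127.992 g.
Weight fraction O = 127.992 / 269.412 = 0.4751.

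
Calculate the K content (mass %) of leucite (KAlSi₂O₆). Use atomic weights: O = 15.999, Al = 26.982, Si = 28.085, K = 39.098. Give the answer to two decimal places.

Molar mass of KAlSi₂O₆: 1×39.098 + 1×26.982 + 2×28.085 + 6×15.999 = 218.244 g/mol.
Mass of K per formula unit: 1 × 39.098 = 39.098 g.
Weight fraction K = 39.098 / 218.244 = 0.1791.

17.91 mass %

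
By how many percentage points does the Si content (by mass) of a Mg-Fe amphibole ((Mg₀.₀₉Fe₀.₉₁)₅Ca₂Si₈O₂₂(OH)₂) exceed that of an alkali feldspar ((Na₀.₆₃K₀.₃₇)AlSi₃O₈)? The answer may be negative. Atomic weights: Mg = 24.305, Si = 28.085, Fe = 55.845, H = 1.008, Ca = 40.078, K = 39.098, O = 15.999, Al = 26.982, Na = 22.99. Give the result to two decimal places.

First mineral: 224.680 g Si in 955.860 g formula = 23.51 wt% Si.
Second mineral: 84.255 g Si in 268.179 g formula = 31.42 wt% Si.
23.51% − 31.42% gives a difference of -7.91 percentage points.

-7.91 percentage points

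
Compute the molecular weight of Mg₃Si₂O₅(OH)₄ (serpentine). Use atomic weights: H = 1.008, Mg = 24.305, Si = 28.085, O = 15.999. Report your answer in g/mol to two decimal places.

Mg: 3 × 24.305 = 72.9150
Si: 2 × 28.085 = 56.1700
O: 9 × 15.999 = 143.9910
H: 4 × 1.008 = 4.0320
Summing the contributions gives the formula mass.

277.11 g/mol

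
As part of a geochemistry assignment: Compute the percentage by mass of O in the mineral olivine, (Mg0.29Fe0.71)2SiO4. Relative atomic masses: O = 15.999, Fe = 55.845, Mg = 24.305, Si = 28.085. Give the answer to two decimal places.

34.50 mass %

Molar mass of (Mg0.29Fe0.71)2SiO4: 0.58×24.305 + 1.42×55.845 + 1×28.085 + 4×15.999 = 185.478 g/mol.
Mass of O per formula unit: 4 × 15.999 = 63.996 g.
Weight fraction O = 63.996 / 185.478 = 0.3450.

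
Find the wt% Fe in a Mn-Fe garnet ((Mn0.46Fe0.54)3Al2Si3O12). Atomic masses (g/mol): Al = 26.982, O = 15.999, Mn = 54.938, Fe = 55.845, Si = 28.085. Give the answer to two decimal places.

M((Mn0.46Fe0.54)3Al2Si3O12) = 496.490 g/mol.
Fe contributes 1.62 × 55.845 = 90.469 g per mole.
90.469/496.490 = 0.1822 → 18.22%.

18.22 mass %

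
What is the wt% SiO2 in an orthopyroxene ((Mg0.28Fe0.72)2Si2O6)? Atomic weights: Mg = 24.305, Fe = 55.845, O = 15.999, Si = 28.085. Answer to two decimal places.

48.81 wt%

Formula mass = 246.192 g/mol.
2 Si → 2.0000 mol SiO2 per formula unit; M(SiO2) = 60.083, so SiO2 mass = 120.166 g.
120.166/246.192 × 100 = 48.81 wt%.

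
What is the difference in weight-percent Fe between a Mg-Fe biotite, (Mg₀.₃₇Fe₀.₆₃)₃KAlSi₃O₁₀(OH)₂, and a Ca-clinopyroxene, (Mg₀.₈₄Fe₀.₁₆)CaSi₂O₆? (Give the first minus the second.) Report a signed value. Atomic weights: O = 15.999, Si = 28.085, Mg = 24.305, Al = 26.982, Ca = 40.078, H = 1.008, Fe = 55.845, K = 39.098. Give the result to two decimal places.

Fe in (Mg₀.₃₇Fe₀.₆₃)₃KAlSi₃O₁₀(OH)₂: molar mass 476.865 g/mol; 1.89×55.845 = 105.547 g → 22.13 wt%.
Fe in (Mg₀.₈₄Fe₀.₁₆)CaSi₂O₆: molar mass 221.593 g/mol; 0.16×55.845 = 8.935 g → 4.03 wt%.
Difference = 22.13 − 4.03 = 18.10 percentage points.

18.10 percentage points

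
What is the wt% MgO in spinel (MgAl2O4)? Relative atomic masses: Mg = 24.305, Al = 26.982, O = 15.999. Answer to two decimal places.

28.33 wt%

Molar mass of MgAl2O4 = 1·24.305 + 2·26.982 + 4·15.999 = 142.265 g/mol.
Each formula unit contains 1 Mg, equivalent to 1/1 = 1.0000 mol MgO.
M(MgO) = 1×24.305 + 1×15.999 = 40.304 g/mol.
Mass of MgO per formula unit = 1.0000 × 40.304 = 40.304 g.
MgO wt% = 40.304 / 142.265 × 100 = 28.33%.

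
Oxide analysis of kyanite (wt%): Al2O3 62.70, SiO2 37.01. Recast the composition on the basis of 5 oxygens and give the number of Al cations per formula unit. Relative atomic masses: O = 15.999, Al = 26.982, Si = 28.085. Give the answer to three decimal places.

Al2O3: 62.70/101.961 = 0.61494 mol → 1.22988 mol Al, 1.84482 mol O.
SiO2: 37.01/60.083 = 0.61598 mol → 0.61598 mol Si, 1.23196 mol O.
Total oxygen = 3.07678 mol. Normalization factor = 5/3.07678 = 1.62508.
Al per 5 O = 1.22988 × 1.62508 = 1.999.

1.999 Al apfu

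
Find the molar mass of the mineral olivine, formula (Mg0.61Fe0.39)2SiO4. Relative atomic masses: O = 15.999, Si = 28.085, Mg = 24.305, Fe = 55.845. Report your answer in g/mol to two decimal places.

165.29 g/mol

The formula mass is the sum 1.22*24.305 + 0.78*55.845 + 1*28.085 + 4*15.999.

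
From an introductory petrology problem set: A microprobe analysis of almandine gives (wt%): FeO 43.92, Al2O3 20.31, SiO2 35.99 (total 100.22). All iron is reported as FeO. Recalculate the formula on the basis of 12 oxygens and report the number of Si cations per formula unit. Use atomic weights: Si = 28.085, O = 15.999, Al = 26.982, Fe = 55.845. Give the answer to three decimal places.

2.986 Si apfu

43.92 wt% FeO ÷ 71.844 g/mol = 0.61132 mol, giving 0.61132 Fe and 0.61132 O.
20.31 wt% Al2O3 ÷ 101.961 g/mol = 0.19919 mol, giving 0.39838 Al and 0.59757 O.
35.99 wt% SiO2 ÷ 60.083 g/mol = 0.59900 mol, giving 0.59900 Si and 1.19800 O.
Oxygen sums to 2.40689; scaling by 12/2.40689 = 4.98569 puts the formula on 12 O.
Si: 0.59900 × 4.98569 = 2.986 atoms per formula unit.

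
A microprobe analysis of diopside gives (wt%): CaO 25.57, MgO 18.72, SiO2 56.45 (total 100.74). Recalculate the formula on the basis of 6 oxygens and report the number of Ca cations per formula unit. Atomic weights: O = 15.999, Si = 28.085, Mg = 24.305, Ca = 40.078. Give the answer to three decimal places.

CaO: 25.57/56.077 = 0.45598 mol → 0.45598 mol Ca, 0.45598 mol O.
MgO: 18.72/40.304 = 0.46447 mol → 0.46447 mol Mg, 0.46447 mol O.
SiO2: 56.45/60.083 = 0.93953 mol → 0.93953 mol Si, 1.87906 mol O.
Total oxygen = 2.79951 mol. Normalization factor = 6/2.79951 = 2.14323.
Ca per 6 O = 0.45598 × 2.14323 = 0.977.

0.977 Ca apfu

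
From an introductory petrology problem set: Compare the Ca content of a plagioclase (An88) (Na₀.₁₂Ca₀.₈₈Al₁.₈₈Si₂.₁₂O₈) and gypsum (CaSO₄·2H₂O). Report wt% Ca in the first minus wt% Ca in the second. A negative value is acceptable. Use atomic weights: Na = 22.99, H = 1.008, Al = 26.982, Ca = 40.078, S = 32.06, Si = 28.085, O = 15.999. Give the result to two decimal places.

-10.51 percentage points

Ca in Na₀.₁₂Ca₀.₈₈Al₁.₈₈Si₂.₁₂O₈: molar mass 276.286 g/mol; 0.88×40.078 = 35.269 g → 12.77 wt%.
Ca in CaSO₄·2H₂O: molar mass 172.164 g/mol; 1×40.078 = 40.078 g → 23.28 wt%.
Difference = 12.77 − 23.28 = -10.51 percentage points.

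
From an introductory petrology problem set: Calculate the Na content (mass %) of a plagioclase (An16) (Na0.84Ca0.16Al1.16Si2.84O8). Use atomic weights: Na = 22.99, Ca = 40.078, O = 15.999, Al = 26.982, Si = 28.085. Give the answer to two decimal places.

Formula mass = 0.84×22.99 + 0.16×40.078 + 1.16×26.982 + 2.84×28.085 + 8×15.999 = 264.777 g/mol, of which 19.312 g is Na.
So Na makes up 19.312/264.777 = 0.0729 of the mass, i.e. 7.29%.

7.29 mass %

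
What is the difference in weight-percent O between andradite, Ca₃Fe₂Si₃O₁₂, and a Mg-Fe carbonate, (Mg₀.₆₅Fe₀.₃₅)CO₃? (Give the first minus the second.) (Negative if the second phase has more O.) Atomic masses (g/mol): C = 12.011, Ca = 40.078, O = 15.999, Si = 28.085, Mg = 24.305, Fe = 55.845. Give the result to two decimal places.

-12.56 percentage points

O in Ca₃Fe₂Si₃O₁₂: molar mass 508.167 g/mol; 12×15.999 = 191.988 g → 37.78 wt%.
O in (Mg₀.₆₅Fe₀.₃₅)CO₃: molar mass 95.352 g/mol; 3×15.999 = 47.997 g → 50.34 wt%.
Difference = 37.78 − 50.34 = -12.56 percentage points.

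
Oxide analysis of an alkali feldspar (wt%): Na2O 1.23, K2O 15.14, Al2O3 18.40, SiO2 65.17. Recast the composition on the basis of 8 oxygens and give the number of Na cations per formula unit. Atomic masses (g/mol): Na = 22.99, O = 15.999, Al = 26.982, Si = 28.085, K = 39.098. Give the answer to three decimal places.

0.110 Na apfu

Na2O: 1.23/61.979 = 0.01985 mol → 0.03970 mol Na, 0.01985 mol O.
K2O: 15.14/94.195 = 0.16073 mol → 0.32146 mol K, 0.16073 mol O.
Al2O3: 18.40/101.961 = 0.18046 mol → 0.36092 mol Al, 0.54138 mol O.
SiO2: 65.17/60.083 = 1.08467 mol → 1.08467 mol Si, 2.16934 mol O.
Total oxygen = 2.89130 mol. Normalization factor = 8/2.89130 = 2.76692.
Na per 8 O = 0.03970 × 2.76692 = 0.110.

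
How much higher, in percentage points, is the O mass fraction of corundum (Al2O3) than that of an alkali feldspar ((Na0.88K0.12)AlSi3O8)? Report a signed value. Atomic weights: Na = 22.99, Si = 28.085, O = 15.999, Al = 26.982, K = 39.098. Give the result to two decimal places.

First mineral: 47.997 g O in 101.961 g formula = 47.07 wt% O.
Second mineral: 127.992 g O in 264.152 g formula = 48.45 wt% O.
47.07% − 48.45% gives a difference of -1.38 percentage points.

-1.38 percentage points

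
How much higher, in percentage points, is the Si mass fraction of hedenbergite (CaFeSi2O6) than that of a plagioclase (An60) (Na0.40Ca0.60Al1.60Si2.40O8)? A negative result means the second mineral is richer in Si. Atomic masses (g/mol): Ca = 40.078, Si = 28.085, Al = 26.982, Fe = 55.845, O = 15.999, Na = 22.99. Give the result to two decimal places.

-2.16 percentage points

Si in CaFeSi2O6: molar mass 248.087 g/mol; 2×28.085 = 56.170 g → 22.64 wt%.
Si in Na0.40Ca0.60Al1.60Si2.40O8: molar mass 271.810 g/mol; 2.40×28.085 = 67.404 g → 24.80 wt%.
Difference = 22.64 − 24.80 = -2.16 percentage points.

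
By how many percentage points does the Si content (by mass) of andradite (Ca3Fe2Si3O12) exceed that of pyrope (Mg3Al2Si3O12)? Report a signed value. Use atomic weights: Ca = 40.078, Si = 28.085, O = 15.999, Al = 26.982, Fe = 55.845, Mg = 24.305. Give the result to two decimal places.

-4.32 percentage points

M(Ca3Fe2Si3O12) = 508.167 g/mol, so wt% Si = 84.255/508.167 × 100 = 16.58%.
M(Mg3Al2Si3O12) = 403.122 g/mol, so wt% Si = 84.255/403.122 × 100 = 20.90%.
16.58 − 20.90 = -4.32 pp.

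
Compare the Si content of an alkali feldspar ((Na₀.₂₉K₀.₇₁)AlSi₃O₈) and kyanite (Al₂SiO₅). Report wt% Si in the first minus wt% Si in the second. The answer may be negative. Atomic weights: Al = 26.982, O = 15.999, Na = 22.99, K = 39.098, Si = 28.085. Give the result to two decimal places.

13.46 percentage points

First mineral: 84.255 g Si in 273.656 g formula = 30.79 wt% Si.
Second mineral: 28.085 g Si in 162.044 g formula = 17.33 wt% Si.
30.79% − 17.33% gives a difference of 13.46 percentage points.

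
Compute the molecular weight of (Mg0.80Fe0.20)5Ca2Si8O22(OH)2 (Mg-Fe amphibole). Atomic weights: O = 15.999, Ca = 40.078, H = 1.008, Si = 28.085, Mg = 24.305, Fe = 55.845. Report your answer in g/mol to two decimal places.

843.89 g/mol

The formula mass is the sum 4×24.305 + 1×55.845 + 2×40.078 + 8×28.085 + 24×15.999 + 2×1.008.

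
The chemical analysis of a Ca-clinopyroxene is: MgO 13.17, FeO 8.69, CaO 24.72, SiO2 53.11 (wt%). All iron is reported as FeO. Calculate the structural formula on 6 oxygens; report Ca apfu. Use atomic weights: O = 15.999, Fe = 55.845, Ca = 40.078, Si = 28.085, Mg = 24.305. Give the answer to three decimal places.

MgO (M=40.304): mol = 0.32677; Mg = 0.32677, O = 0.32677.
FeO (M=71.844): mol = 0.12096; Fe = 0.12096, O = 0.12096.
CaO (M=56.077): mol = 0.44082; Ca = 0.44082, O = 0.44082.
SiO2 (M=60.083): mol = 0.88394; Si = 0.88394, O = 1.76788.
ΣO = 2.65643; factor = 6/ΣO = 2.25867.
Ca apfu = 0.44082 × 2.25867 = 0.996.

0.996 Ca apfu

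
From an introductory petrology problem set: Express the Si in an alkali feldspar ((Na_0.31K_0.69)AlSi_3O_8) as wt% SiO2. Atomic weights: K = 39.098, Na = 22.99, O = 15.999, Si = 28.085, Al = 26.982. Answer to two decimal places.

M((Na_0.31K_0.69)AlSi_3O_8) = 273.334 g/mol; M(SiO2) = 60.083 g/mol.
Moles SiO2 per formula unit = 3 Si ÷ 1 = 3.0000.
SiO2 fraction = (3.0000 × 60.083) / 273.334 = 180.249/273.334 = 0.6594.

65.94 wt%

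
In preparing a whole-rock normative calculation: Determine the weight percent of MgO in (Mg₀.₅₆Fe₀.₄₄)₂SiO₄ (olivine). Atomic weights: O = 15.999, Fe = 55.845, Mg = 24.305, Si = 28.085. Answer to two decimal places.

26.80 wt%

Formula mass = 168.446 g/mol.
1.12 Mg → 1.1200 mol MgO per formula unit; M(MgO) = 40.304, so MgO mass = 45.140 g.
45.140/168.446 × 100 = 26.80 wt%.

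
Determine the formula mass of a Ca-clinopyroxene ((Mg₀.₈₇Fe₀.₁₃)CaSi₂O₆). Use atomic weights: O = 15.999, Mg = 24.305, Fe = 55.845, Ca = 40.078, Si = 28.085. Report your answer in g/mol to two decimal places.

M = 0.87×24.305 + 0.13×55.845 + 1×40.078 + 2×28.085 + 6×15.999

220.65 g/mol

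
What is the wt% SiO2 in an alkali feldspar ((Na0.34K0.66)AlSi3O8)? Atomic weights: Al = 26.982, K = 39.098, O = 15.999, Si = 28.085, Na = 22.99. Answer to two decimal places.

66.06 wt%

Formula mass = 272.850 g/mol.
3 Si → 3.0000 mol SiO2 per formula unit; M(SiO2) = 60.083, so SiO2 mass = 180.249 g.
180.249/272.850 × 100 = 66.06 wt%.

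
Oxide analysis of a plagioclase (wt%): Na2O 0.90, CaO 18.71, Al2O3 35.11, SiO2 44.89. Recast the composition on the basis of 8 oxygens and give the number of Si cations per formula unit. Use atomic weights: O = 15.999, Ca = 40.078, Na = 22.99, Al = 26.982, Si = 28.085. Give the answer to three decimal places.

Na2O: 0.90/61.979 = 0.01452 mol → 0.02904 mol Na, 0.01452 mol O.
CaO: 18.71/56.077 = 0.33365 mol → 0.33365 mol Ca, 0.33365 mol O.
Al2O3: 35.11/101.961 = 0.34435 mol → 0.68870 mol Al, 1.03305 mol O.
SiO2: 44.89/60.083 = 0.74713 mol → 0.74713 mol Si, 1.49426 mol O.
Total oxygen = 2.87548 mol. Normalization factor = 8/2.87548 = 2.78214.
Si per 8 O = 0.74713 × 2.78214 = 2.079.

2.079 Si apfu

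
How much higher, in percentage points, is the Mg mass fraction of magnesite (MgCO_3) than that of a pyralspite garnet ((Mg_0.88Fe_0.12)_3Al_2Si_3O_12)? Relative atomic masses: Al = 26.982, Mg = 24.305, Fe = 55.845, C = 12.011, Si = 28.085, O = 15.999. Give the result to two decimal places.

Mg in MgCO_3: molar mass 84.313 g/mol; 1×24.305 = 24.305 g → 28.83 wt%.
Mg in (Mg_0.88Fe_0.12)_3Al_2Si_3O_12: molar mass 414.476 g/mol; 2.64×24.305 = 64.165 g → 15.48 wt%.
Difference = 28.83 − 15.48 = 13.35 percentage points.

13.35 percentage points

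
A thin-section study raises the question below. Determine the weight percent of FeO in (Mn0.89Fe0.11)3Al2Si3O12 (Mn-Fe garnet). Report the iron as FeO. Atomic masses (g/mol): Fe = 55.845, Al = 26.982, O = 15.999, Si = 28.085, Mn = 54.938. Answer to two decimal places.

4.79 wt%

M((Mn0.89Fe0.11)3Al2Si3O12) = 495.320 g/mol; M(FeO) = 71.844 g/mol.
Moles FeO per formula unit = 0.33 Fe ÷ 1 = 0.3300.
FeO fraction = (0.3300 × 71.844) / 495.320 = 23.709/495.320 = 0.0479.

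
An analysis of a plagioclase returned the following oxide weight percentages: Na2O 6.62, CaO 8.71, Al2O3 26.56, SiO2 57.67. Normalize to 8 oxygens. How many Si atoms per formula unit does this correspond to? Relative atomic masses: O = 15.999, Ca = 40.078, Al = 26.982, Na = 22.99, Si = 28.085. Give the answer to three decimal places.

6.62 wt% Na2O ÷ 61.979 g/mol = 0.10681 mol, giving 0.21362 Na and 0.10681 O.
8.71 wt% CaO ÷ 56.077 g/mol = 0.15532 mol, giving 0.15532 Ca and 0.15532 O.
26.56 wt% Al2O3 ÷ 101.961 g/mol = 0.26049 mol, giving 0.52098 Al and 0.78147 O.
57.67 wt% SiO2 ÷ 60.083 g/mol = 0.95984 mol, giving 0.95984 Si and 1.91968 O.
Oxygen sums to 2.96328; scaling by 8/2.96328 = 2.69971 puts the formula on 8 O.
Si: 0.95984 × 2.69971 = 2.591 atoms per formula unit.

2.591 Si apfu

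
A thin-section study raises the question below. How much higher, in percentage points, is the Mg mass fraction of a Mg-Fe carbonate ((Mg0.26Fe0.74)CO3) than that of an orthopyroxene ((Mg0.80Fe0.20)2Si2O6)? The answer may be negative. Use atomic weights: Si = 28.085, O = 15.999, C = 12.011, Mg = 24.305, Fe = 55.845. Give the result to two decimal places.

Mg in (Mg0.26Fe0.74)CO3: molar mass 107.653 g/mol; 0.26×24.305 = 6.319 g → 5.87 wt%.
Mg in (Mg0.80Fe0.20)2Si2O6: molar mass 213.390 g/mol; 1.60×24.305 = 38.888 g → 18.22 wt%.
Difference = 5.87 − 18.22 = -12.35 percentage points.

-12.35 percentage points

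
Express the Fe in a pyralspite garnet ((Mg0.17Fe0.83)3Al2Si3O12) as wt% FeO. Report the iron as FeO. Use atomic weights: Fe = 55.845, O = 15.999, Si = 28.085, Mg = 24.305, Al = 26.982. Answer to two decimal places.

M((Mg0.17Fe0.83)3Al2Si3O12) = 481.657 g/mol; M(FeO) = 71.844 g/mol.
Moles FeO per formula unit = 2.49 Fe ÷ 1 = 2.4900.
FeO fraction = (2.4900 × 71.844) / 481.657 = 178.892/481.657 = 0.3714.

37.14 wt%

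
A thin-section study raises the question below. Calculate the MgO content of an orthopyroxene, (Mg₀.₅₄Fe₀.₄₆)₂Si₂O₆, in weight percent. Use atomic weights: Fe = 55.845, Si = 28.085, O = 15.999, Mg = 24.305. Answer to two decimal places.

18.94 wt%

M((Mg₀.₅₄Fe₀.₄₆)₂Si₂O₆) = 229.791 g/mol; M(MgO) = 40.304 g/mol.
Moles MgO per formula unit = 1.08 Mg ÷ 1 = 1.0800.
MgO fraction = (1.0800 × 40.304) / 229.791 = 43.528/229.791 = 0.1894.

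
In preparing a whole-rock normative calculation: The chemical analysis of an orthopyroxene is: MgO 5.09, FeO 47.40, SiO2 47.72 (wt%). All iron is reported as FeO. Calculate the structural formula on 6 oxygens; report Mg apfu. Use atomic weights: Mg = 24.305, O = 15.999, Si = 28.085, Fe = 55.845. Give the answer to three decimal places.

MgO (M=40.304): mol = 0.12629; Mg = 0.12629, O = 0.12629.
FeO (M=71.844): mol = 0.65976; Fe = 0.65976, O = 0.65976.
SiO2 (M=60.083): mol = 0.79423; Si = 0.79423, O = 1.58846.
ΣO = 2.37451; factor = 6/ΣO = 2.52684.
Mg apfu = 0.12629 × 2.52684 = 0.319.

0.319 Mg apfu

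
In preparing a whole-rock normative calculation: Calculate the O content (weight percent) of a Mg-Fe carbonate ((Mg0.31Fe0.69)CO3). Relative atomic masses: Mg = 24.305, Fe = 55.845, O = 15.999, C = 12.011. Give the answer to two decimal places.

45.25 weight percent

Molar mass of (Mg0.31Fe0.69)CO3: 0.31*24.305 + 0.69*55.845 + 1*12.011 + 3*15.999 = 106.076 g/mol.
Mass of O per formula unit: 3 × 15.999 = 47.997 g.
Weight fraction O = 47.997 / 106.076 = 0.4525.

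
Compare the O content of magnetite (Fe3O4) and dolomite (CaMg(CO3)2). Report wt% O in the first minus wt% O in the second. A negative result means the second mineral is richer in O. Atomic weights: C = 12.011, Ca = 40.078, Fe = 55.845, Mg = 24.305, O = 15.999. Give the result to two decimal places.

-24.42 percentage points

M(Fe3O4) = 231.531 g/mol, so wt% O = 63.996/231.531 × 100 = 27.64%.
M(CaMg(CO3)2) = 184.399 g/mol, so wt% O = 95.994/184.399 × 100 = 52.06%.
27.64 − 52.06 = -24.42 pp.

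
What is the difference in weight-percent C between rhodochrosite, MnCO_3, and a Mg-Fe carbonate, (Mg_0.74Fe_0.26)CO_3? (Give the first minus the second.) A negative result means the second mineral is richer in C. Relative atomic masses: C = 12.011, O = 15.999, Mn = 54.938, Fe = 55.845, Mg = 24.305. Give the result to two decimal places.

C in MnCO_3: molar mass 114.946 g/mol; 1×12.011 = 12.011 g → 10.45 wt%.
C in (Mg_0.74Fe_0.26)CO_3: molar mass 92.513 g/mol; 1×12.011 = 12.011 g → 12.98 wt%.
Difference = 10.45 − 12.98 = -2.53 percentage points.

-2.53 percentage points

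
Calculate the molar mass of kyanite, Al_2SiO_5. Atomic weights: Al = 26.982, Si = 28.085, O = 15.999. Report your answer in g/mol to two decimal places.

M = 2*26.982 + 1*28.085 + 5*15.999

162.04 g/mol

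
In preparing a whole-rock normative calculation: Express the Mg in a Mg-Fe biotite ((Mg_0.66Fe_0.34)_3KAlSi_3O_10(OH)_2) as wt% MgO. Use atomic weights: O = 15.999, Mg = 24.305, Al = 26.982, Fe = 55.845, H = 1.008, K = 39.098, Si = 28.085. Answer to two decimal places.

17.76 wt%

M((Mg_0.66Fe_0.34)_3KAlSi_3O_10(OH)_2) = 449.425 g/mol; M(MgO) = 40.304 g/mol.
Moles MgO per formula unit = 1.98 Mg ÷ 1 = 1.9800.
MgO fraction = (1.9800 × 40.304) / 449.425 = 79.802/449.425 = 0.1776.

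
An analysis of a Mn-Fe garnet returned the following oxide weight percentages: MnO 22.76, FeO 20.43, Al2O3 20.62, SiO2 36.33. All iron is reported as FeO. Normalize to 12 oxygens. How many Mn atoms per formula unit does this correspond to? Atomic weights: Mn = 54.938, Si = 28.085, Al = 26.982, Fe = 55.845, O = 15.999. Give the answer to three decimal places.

22.76 wt% MnO ÷ 70.937 g/mol = 0.32085 mol, giving 0.32085 Mn and 0.32085 O.
20.43 wt% FeO ÷ 71.844 g/mol = 0.28437 mol, giving 0.28437 Fe and 0.28437 O.
20.62 wt% Al2O3 ÷ 101.961 g/mol = 0.20223 mol, giving 0.40446 Al and 0.60669 O.
36.33 wt% SiO2 ÷ 60.083 g/mol = 0.60466 mol, giving 0.60466 Si and 1.20932 O.
Oxygen sums to 2.42123; scaling by 12/2.42123 = 4.95616 puts the formula on 12 O.
Mn: 0.32085 × 4.95616 = 1.590 atoms per formula unit.

1.590 Mn apfu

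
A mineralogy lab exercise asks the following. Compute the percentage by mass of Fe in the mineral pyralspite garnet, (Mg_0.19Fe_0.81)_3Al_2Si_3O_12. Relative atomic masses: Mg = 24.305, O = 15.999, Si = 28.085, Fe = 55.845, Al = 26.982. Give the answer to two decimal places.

28.29 wt%

Formula mass = 0.57·24.305 + 2.43·55.845 + 2·26.982 + 3·28.085 + 12·15.999 = 479.764 g/mol, of which 135.703 g is Fe.
So Fe makes up 135.703/479.764 = 0.2829 of the mass, i.e. 28.29%.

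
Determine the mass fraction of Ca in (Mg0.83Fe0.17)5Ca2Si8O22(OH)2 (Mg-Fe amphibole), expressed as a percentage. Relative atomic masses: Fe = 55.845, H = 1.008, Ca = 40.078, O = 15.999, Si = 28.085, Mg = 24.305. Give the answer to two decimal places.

9.55 weight percent

Molar mass of (Mg0.83Fe0.17)5Ca2Si8O22(OH)2: 4.15*24.305 + 0.85*55.845 + 2*40.078 + 8*28.085 + 24*15.999 + 2*1.008 = 839.162 g/mol.
Mass of Ca per formula unit: 2 × 40.078 = 80.156 g.
Weight fraction Ca = 80.156 / 839.162 = 0.0955.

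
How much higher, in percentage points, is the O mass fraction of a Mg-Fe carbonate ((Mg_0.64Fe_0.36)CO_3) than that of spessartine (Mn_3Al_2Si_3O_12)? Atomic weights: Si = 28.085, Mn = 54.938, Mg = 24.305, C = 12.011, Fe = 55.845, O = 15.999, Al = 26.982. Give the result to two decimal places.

11.39 percentage points

M((Mg_0.64Fe_0.36)CO_3) = 95.667 g/mol, so wt% O = 47.997/95.667 × 100 = 50.17%.
M(Mn_3Al_2Si_3O_12) = 495.021 g/mol, so wt% O = 191.988/495.021 × 100 = 38.78%.
50.17 − 38.78 = 11.39 pp.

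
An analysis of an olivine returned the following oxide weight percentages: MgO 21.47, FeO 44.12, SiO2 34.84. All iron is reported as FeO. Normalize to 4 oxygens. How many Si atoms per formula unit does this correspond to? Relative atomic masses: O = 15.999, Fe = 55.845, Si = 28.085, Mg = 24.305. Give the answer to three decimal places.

1.006 Si apfu

MgO: 21.47/40.304 = 0.53270 mol → 0.53270 mol Mg, 0.53270 mol O.
FeO: 44.12/71.844 = 0.61411 mol → 0.61411 mol Fe, 0.61411 mol O.
SiO2: 34.84/60.083 = 0.57986 mol → 0.57986 mol Si, 1.15972 mol O.
Total oxygen = 2.30653 mol. Normalization factor = 4/2.30653 = 1.73421.
Si per 4 O = 0.57986 × 1.73421 = 1.006.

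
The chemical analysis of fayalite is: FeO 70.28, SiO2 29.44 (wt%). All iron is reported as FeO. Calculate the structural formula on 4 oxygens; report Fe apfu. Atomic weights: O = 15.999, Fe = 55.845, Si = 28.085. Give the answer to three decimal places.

1.998 Fe apfu

FeO (M=71.844): mol = 0.97823; Fe = 0.97823, O = 0.97823.
SiO2 (M=60.083): mol = 0.48999; Si = 0.48999, O = 0.97998.
ΣO = 1.95821; factor = 4/ΣO = 2.04268.
Fe apfu = 0.97823 × 2.04268 = 1.998.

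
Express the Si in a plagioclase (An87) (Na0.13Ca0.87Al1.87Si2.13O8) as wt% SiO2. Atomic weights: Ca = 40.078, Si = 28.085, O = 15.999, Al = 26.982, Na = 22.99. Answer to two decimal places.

Molar mass of Na0.13Ca0.87Al1.87Si2.13O8 = 0.13×22.99 + 0.87×40.078 + 1.87×26.982 + 2.13×28.085 + 8×15.999 = 276.126 g/mol.
Each formula unit contains 2.13 Si, equivalent to 2.13/1 = 2.1300 mol SiO2.
M(SiO2) = 1×28.085 + 2×15.999 = 60.083 g/mol.
Mass of SiO2 per formula unit = 2.1300 × 60.083 = 127.977 g.
SiO2 wt% = 127.977 / 276.126 × 100 = 46.35%.

46.35 wt%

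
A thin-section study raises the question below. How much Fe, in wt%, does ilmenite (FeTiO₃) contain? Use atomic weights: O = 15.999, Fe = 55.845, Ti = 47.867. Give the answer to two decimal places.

M(FeTiO₃) = 151.709 g/mol.
Fe contributes 1 × 55.845 = 55.845 g per mole.
55.845/151.709 = 0.3681 → 36.81%.

36.81 wt%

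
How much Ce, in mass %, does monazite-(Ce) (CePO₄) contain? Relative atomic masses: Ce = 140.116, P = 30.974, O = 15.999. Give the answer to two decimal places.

Molar mass of CePO₄: 1×140.116 + 1×30.974 + 4×15.999 = 235.086 g/mol.
Mass of Ce per formula unit: 1 × 140.116 = 140.116 g.
Weight fraction Ce = 140.116 / 235.086 = 0.5960.

59.60 mass %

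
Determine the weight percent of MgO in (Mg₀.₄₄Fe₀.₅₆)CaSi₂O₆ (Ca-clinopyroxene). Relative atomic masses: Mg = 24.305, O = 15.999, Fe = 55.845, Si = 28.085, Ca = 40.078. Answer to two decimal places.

Formula mass = 234.209 g/mol.
0.44 Mg → 0.4400 mol MgO per formula unit; M(MgO) = 40.304, so MgO mass = 17.734 g.
17.734/234.209 × 100 = 7.57 wt%.

7.57 wt%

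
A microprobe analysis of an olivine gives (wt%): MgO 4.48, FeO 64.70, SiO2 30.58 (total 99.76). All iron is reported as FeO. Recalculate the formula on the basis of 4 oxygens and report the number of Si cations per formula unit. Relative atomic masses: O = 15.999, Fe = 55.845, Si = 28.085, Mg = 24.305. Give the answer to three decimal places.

4.48 wt% MgO ÷ 40.304 g/mol = 0.11116 mol, giving 0.11116 Mg and 0.11116 O.
64.70 wt% FeO ÷ 71.844 g/mol = 0.90056 mol, giving 0.90056 Fe and 0.90056 O.
30.58 wt% SiO2 ÷ 60.083 g/mol = 0.50896 mol, giving 0.50896 Si and 1.01792 O.
Oxygen sums to 2.02964; scaling by 4/2.02964 = 1.97079 puts the formula on 4 O.
Si: 0.50896 × 1.97079 = 1.003 atoms per formula unit.

1.003 Si apfu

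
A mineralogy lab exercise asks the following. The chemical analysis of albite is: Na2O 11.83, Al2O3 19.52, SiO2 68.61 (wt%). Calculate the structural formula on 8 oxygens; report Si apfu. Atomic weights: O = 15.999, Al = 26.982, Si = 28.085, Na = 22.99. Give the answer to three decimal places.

2.996 Si apfu

Na2O (M=61.979): mol = 0.19087; Na = 0.38174, O = 0.19087.
Al2O3 (M=101.961): mol = 0.19145; Al = 0.38290, O = 0.57435.
SiO2 (M=60.083): mol = 1.14192; Si = 1.14192, O = 2.28384.
ΣO = 3.04906; factor = 8/ΣO = 2.62376.
Si apfu = 1.14192 × 2.62376 = 2.996.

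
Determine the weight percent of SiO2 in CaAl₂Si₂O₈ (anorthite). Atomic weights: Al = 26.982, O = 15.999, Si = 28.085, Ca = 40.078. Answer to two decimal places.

Molar mass of CaAl₂Si₂O₈ = 1×40.078 + 2×26.982 + 2×28.085 + 8×15.999 = 278.204 g/mol.
Each formula unit contains 2 Si, equivalent to 2/1 = 2.0000 mol SiO2.
M(SiO2) = 1×28.085 + 2×15.999 = 60.083 g/mol.
Mass of SiO2 per formula unit = 2.0000 × 60.083 = 120.166 g.
SiO2 wt% = 120.166 / 278.204 × 100 = 43.19%.

43.19 wt%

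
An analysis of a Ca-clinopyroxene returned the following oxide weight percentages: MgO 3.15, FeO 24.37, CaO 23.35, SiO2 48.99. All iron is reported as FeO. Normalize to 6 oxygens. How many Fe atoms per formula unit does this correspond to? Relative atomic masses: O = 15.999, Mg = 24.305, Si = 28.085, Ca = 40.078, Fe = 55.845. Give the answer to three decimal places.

MgO: 3.15/40.304 = 0.07816 mol → 0.07816 mol Mg, 0.07816 mol O.
FeO: 24.37/71.844 = 0.33921 mol → 0.33921 mol Fe, 0.33921 mol O.
CaO: 23.35/56.077 = 0.41639 mol → 0.41639 mol Ca, 0.41639 mol O.
SiO2: 48.99/60.083 = 0.81537 mol → 0.81537 mol Si, 1.63074 mol O.
Total oxygen = 2.46450 mol. Normalization factor = 6/2.46450 = 2.43457.
Fe per 6 O = 0.33921 × 2.43457 = 0.826.

0.826 Fe apfu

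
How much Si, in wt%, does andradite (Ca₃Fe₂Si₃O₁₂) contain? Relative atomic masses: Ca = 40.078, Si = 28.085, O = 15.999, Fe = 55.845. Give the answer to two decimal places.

M(Ca₃Fe₂Si₃O₁₂) = 508.167 g/mol.
Si contributes 3 × 28.085 = 84.255 g per mole.
84.255/508.167 = 0.1658 → 16.58%.

16.58 wt%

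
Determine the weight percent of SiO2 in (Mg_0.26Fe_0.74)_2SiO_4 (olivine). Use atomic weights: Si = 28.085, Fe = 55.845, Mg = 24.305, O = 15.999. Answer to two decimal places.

32.07 wt%

M((Mg_0.26Fe_0.74)_2SiO_4) = 187.370 g/mol; M(SiO2) = 60.083 g/mol.
Moles SiO2 per formula unit = 1 Si ÷ 1 = 1.0000.
SiO2 fraction = (1.0000 × 60.083) / 187.370 = 60.083/187.370 = 0.3207.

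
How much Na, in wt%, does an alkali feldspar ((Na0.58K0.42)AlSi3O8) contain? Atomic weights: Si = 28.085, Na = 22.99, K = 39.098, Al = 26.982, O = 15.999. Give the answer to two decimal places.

Molar mass of (Na0.58K0.42)AlSi3O8: 0.58*22.99 + 0.42*39.098 + 1*26.982 + 3*28.085 + 8*15.999 = 268.984 g/mol.
Mass of Na per formula unit: 0.58 × 22.99 = 13.334 g.
Weight fraction Na = 13.334 / 268.984 = 0.0496.

4.96 wt%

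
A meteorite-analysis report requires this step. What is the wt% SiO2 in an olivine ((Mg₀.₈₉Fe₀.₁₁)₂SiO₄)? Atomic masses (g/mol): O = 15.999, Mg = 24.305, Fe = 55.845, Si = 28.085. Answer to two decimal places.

Formula mass = 147.630 g/mol.
1 Si → 1.0000 mol SiO2 per formula unit; M(SiO2) = 60.083, so SiO2 mass = 60.083 g.
60.083/147.630 × 100 = 40.70 wt%.

40.70 wt%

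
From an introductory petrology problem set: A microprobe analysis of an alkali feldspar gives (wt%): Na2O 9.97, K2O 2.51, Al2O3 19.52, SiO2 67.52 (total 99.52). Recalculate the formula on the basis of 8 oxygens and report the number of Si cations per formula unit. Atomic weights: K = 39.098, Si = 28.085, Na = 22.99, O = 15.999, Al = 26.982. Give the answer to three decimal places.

2.987 Si apfu

9.97 wt% Na2O ÷ 61.979 g/mol = 0.16086 mol, giving 0.32172 Na and 0.16086 O.
2.51 wt% K2O ÷ 94.195 g/mol = 0.02665 mol, giving 0.05330 K and 0.02665 O.
19.52 wt% Al2O3 ÷ 101.961 g/mol = 0.19145 mol, giving 0.38290 Al and 0.57435 O.
67.52 wt% SiO2 ÷ 60.083 g/mol = 1.12378 mol, giving 1.12378 Si and 2.24756 O.
Oxygen sums to 3.00942; scaling by 8/3.00942 = 2.65832 puts the formula on 8 O.
Si: 1.12378 × 2.65832 = 2.987 atoms per formula unit.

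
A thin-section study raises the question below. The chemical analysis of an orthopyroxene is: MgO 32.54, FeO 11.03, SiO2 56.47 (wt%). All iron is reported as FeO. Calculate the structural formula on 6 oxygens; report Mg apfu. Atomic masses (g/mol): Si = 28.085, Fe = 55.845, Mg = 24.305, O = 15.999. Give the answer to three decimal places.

MgO (M=40.304): mol = 0.80736; Mg = 0.80736, O = 0.80736.
FeO (M=71.844): mol = 0.15353; Fe = 0.15353, O = 0.15353.
SiO2 (M=60.083): mol = 0.93987; Si = 0.93987, O = 1.87974.
ΣO = 2.84063; factor = 6/ΣO = 2.11221.
Mg apfu = 0.80736 × 2.11221 = 1.705.

1.705 Mg apfu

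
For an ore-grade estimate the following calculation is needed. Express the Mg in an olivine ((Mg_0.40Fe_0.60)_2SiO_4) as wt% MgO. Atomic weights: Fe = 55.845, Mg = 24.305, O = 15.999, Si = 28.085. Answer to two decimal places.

M((Mg_0.40Fe_0.60)_2SiO_4) = 178.539 g/mol; M(MgO) = 40.304 g/mol.
Moles MgO per formula unit = 0.80 Mg ÷ 1 = 0.8000.
MgO fraction = (0.8000 × 40.304) / 178.539 = 32.243/178.539 = 0.1806.

18.06 wt%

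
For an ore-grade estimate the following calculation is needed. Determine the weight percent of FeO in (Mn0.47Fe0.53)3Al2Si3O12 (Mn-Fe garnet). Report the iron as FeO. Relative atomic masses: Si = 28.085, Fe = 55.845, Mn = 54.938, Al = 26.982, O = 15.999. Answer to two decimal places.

23.01 wt%

M((Mn0.47Fe0.53)3Al2Si3O12) = 496.463 g/mol; M(FeO) = 71.844 g/mol.
Moles FeO per formula unit = 1.59 Fe ÷ 1 = 1.5900.
FeO fraction = (1.5900 × 71.844) / 496.463 = 114.232/496.463 = 0.2301.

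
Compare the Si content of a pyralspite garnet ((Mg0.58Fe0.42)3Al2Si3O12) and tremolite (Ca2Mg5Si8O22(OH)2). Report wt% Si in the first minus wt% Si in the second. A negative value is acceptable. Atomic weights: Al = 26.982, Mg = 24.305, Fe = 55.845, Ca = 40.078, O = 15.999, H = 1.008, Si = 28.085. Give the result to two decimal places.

-8.63 percentage points

Si in (Mg0.58Fe0.42)3Al2Si3O12: molar mass 442.862 g/mol; 3×28.085 = 84.255 g → 19.03 wt%.
Si in Ca2Mg5Si8O22(OH)2: molar mass 812.353 g/mol; 8×28.085 = 224.680 g → 27.66 wt%.
Difference = 19.03 − 27.66 = -8.63 percentage points.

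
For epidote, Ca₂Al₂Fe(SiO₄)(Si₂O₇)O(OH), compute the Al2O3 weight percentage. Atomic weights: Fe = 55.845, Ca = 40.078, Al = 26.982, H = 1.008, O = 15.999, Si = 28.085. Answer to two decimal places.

Formula mass = 483.215 g/mol.
2 Al → 1.0000 mol Al2O3 per formula unit; M(Al2O3) = 101.961, so Al2O3 mass = 101.961 g.
101.961/483.215 × 100 = 21.10 wt%.

21.10 wt%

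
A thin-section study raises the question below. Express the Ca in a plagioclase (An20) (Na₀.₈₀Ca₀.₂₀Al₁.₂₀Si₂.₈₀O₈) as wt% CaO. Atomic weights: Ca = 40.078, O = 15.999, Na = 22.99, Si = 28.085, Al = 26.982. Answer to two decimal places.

Molar mass of Na₀.₈₀Ca₀.₂₀Al₁.₂₀Si₂.₈₀O₈ = 0.80·22.99 + 0.20·40.078 + 1.20·26.982 + 2.80·28.085 + 8·15.999 = 265.416 g/mol.
Each formula unit contains 0.20 Ca, equivalent to 0.20/1 = 0.2000 mol CaO.
M(CaO) = 1×40.078 + 1×15.999 = 56.077 g/mol.
Mass of CaO per formula unit = 0.2000 × 56.077 = 11.215 g.
CaO wt% = 11.215 / 265.416 × 100 = 4.23%.

4.23 wt%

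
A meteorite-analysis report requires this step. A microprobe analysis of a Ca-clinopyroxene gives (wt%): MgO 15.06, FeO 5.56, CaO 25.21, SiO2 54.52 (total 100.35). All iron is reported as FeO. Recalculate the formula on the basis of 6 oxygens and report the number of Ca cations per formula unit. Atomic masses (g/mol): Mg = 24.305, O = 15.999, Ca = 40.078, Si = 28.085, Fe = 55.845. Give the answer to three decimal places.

MgO: 15.06/40.304 = 0.37366 mol → 0.37366 mol Mg, 0.37366 mol O.
FeO: 5.56/71.844 = 0.07739 mol → 0.07739 mol Fe, 0.07739 mol O.
CaO: 25.21/56.077 = 0.44956 mol → 0.44956 mol Ca, 0.44956 mol O.
SiO2: 54.52/60.083 = 0.90741 mol → 0.90741 mol Si, 1.81482 mol O.
Total oxygen = 2.71543 mol. Normalization factor = 6/2.71543 = 2.20959.
Ca per 6 O = 0.44956 × 2.20959 = 0.993.

0.993 Ca apfu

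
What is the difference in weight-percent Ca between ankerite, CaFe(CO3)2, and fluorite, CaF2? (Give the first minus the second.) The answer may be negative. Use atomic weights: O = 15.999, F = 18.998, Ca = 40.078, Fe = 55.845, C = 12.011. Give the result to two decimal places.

-32.77 percentage points

M(CaFe(CO3)2) = 215.939 g/mol, so wt% Ca = 40.078/215.939 × 100 = 18.56%.
M(CaF2) = 78.074 g/mol, so wt% Ca = 40.078/78.074 × 100 = 51.33%.
18.56 − 51.33 = -32.77 pp.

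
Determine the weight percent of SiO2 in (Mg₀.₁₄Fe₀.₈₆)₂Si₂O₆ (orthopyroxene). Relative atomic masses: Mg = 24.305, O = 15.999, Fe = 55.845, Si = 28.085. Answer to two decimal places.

Molar mass of (Mg₀.₁₄Fe₀.₈₆)₂Si₂O₆ = 0.28·24.305 + 1.72·55.845 + 2·28.085 + 6·15.999 = 255.023 g/mol.
Each formula unit contains 2 Si, equivalent to 2/1 = 2.0000 mol SiO2.
M(SiO2) = 1×28.085 + 2×15.999 = 60.083 g/mol.
Mass of SiO2 per formula unit = 2.0000 × 60.083 = 120.166 g.
SiO2 wt% = 120.166 / 255.023 × 100 = 47.12%.

47.12 wt%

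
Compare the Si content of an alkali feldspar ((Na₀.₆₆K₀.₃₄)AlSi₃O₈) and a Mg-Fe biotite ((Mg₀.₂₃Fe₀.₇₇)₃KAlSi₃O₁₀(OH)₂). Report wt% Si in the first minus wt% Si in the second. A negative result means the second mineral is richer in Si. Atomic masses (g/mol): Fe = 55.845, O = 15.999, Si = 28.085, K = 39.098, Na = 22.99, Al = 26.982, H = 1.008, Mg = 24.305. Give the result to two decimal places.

14.28 percentage points

Si in (Na₀.₆₆K₀.₃₄)AlSi₃O₈: molar mass 267.696 g/mol; 3×28.085 = 84.255 g → 31.47 wt%.
Si in (Mg₀.₂₃Fe₀.₇₇)₃KAlSi₃O₁₀(OH)₂: molar mass 490.111 g/mol; 3×28.085 = 84.255 g → 17.19 wt%.
Difference = 31.47 − 17.19 = 14.28 percentage points.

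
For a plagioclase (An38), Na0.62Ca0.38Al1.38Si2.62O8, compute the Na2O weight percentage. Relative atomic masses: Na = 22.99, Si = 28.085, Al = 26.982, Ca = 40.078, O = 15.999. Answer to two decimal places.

Formula mass = 268.293 g/mol.
0.62 Na → 0.3100 mol Na2O per formula unit; M(Na2O) = 61.979, so Na2O mass = 19.213 g.
19.213/268.293 × 100 = 7.16 wt%.

7.16 wt%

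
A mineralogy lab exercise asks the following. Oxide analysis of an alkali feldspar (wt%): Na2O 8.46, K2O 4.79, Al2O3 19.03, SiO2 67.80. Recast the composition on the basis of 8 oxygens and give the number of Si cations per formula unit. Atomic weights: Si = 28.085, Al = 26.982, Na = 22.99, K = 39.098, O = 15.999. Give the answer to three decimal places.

3.005 Si apfu

Na2O: 8.46/61.979 = 0.13650 mol → 0.27300 mol Na, 0.13650 mol O.
K2O: 4.79/94.195 = 0.05085 mol → 0.10170 mol K, 0.05085 mol O.
Al2O3: 19.03/101.961 = 0.18664 mol → 0.37328 mol Al, 0.55992 mol O.
SiO2: 67.80/60.083 = 1.12844 mol → 1.12844 mol Si, 2.25688 mol O.
Total oxygen = 3.00415 mol. Normalization factor = 8/3.00415 = 2.66298.
Si per 8 O = 1.12844 × 2.66298 = 3.005.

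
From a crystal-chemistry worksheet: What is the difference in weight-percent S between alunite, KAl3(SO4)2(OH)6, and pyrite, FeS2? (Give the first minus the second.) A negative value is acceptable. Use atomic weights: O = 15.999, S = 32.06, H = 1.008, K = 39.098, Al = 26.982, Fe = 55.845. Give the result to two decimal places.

-37.97 percentage points

S in KAl3(SO4)2(OH)6: molar mass 414.198 g/mol; 2×32.06 = 64.120 g → 15.48 wt%.
S in FeS2: molar mass 119.965 g/mol; 2×32.06 = 64.120 g → 53.45 wt%.
Difference = 15.48 − 53.45 = -37.97 percentage points.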